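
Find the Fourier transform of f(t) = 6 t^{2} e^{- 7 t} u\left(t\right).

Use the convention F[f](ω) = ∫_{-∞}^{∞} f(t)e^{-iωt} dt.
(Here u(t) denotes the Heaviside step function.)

F(ω) = \frac{12}{\left(i \omega + 7\right)^{3}}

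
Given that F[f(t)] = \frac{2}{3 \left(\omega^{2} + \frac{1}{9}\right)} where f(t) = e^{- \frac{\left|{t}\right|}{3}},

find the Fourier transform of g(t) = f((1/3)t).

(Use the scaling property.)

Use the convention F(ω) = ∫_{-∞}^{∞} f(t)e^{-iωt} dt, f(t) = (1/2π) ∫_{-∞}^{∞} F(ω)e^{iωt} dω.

F[g](ω) = \frac{18}{81 \omega^{2} + 1}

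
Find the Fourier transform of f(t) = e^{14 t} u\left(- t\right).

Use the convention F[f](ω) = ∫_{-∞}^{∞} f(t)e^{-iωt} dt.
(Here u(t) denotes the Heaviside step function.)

F(ω) = \frac{i}{\omega + 14 i}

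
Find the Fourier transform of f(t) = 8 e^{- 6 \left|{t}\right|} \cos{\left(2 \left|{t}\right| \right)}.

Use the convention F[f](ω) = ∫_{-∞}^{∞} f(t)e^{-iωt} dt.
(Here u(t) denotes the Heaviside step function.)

F(ω) = \frac{96 \left(\omega^{2} + 40\right)}{\omega^{4} + 64 \omega^{2} + 1600}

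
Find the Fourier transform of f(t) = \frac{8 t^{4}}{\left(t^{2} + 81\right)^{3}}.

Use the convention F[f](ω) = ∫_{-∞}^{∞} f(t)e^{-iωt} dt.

F(ω) = \frac{\pi \left(27 \omega^{2} - 15 \left|{\omega}\right| + 1\right) e^{- 9 \left|{\omega}\right|}}{3}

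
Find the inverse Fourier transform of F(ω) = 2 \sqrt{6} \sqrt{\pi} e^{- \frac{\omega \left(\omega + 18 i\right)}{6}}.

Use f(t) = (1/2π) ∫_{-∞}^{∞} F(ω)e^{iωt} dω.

f(t) = 6 e^{- \frac{3 \left(t - 3\right)^{2}}{2}}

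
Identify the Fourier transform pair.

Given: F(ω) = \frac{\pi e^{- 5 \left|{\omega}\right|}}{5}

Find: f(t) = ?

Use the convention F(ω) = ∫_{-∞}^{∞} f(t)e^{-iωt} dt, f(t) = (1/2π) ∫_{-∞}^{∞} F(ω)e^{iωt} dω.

f(t) = \frac{1}{t^{2} + 25}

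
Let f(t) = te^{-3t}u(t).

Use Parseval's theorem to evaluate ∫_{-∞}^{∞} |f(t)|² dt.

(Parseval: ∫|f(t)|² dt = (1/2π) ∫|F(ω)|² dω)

∫|f(t)|² dt = \frac{1}{108}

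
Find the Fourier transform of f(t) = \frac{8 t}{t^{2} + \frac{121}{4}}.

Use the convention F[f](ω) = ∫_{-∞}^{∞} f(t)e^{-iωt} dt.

F(ω) = - 8 i \pi e^{- \frac{11 \left|{\omega}\right|}{2}} \operatorname{sign}{\left(\omega \right)}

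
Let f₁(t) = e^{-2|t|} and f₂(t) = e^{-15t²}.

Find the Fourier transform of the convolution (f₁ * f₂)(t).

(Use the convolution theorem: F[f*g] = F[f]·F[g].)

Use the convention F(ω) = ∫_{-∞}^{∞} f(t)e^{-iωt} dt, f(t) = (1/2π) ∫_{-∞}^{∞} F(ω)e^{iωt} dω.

F[f₁*f₂](ω) = \frac{4 \sqrt{15} \sqrt{\pi} e^{- \frac{\omega^{2}}{60}}}{15 \left(\omega^{2} + 4\right)}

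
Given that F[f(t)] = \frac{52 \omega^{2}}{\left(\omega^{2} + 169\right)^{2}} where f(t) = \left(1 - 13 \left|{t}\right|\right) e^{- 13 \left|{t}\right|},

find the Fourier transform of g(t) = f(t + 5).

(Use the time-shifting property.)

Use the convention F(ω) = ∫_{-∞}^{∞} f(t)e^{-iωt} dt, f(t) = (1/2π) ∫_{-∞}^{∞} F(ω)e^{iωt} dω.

F[g](ω) = \frac{52 \omega^{2} e^{5 i \omega}}{\left(\omega^{2} + 169\right)^{2}}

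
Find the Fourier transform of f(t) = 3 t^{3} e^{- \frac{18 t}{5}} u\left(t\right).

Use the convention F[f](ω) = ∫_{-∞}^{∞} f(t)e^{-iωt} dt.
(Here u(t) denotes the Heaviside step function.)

F(ω) = \frac{11250}{\left(5 i \omega + 18\right)^{4}}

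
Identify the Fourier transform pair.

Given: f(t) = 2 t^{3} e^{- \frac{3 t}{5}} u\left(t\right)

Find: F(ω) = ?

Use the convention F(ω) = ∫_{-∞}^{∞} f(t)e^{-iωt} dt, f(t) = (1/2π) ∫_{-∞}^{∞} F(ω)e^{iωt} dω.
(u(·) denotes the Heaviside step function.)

F(ω) = \frac{7500}{\left(5 i \omega + 3\right)^{4}}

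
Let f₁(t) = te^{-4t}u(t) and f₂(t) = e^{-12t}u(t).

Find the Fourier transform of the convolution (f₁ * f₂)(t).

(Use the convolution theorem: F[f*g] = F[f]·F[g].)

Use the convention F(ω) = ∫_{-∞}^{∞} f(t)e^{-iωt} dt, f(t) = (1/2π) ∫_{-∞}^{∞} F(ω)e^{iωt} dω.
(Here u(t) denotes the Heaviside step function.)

F[f₁*f₂](ω) = \frac{1}{\left(i \omega + 4\right)^{2} \left(i \omega + 12\right)}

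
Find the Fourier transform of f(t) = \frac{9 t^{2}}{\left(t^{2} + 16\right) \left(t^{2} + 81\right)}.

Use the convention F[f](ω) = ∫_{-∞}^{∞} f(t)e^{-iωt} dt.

F(ω) = \frac{9 \pi \left(9 - 4 e^{5 \left|{\omega}\right|}\right) e^{- 9 \left|{\omega}\right|}}{65}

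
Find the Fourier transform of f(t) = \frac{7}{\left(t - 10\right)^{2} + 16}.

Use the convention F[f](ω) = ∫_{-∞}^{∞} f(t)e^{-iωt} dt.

F(ω) = \frac{7 \pi e^{- 10 i \omega - 4 \left|{\omega}\right|}}{4}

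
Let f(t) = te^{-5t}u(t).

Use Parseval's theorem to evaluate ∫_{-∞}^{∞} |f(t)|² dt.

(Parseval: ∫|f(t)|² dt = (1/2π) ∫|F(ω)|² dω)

∫|f(t)|² dt = \frac{1}{500}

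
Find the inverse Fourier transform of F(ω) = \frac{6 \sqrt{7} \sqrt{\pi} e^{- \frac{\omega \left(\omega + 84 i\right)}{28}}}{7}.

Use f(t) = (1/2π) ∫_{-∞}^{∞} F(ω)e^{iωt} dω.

f(t) = 6 e^{- 7 \left(t - 3\right)^{2}}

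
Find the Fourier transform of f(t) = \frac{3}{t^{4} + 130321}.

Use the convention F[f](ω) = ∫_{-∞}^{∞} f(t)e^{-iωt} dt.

F(ω) = \frac{3 \pi e^{- \frac{19 \sqrt{2} \left|{\omega}\right|}{2}} \sin{\left(\frac{19 \sqrt{2} \left|{\omega}\right|}{2} + \frac{\pi}{4} \right)}}{6859}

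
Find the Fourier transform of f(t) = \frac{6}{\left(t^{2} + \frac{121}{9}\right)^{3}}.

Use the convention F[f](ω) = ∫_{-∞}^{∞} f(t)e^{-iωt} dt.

F(ω) = \frac{81 \pi \left(121 \omega^{2} + 99 \left|{\omega}\right| + 27\right) e^{- \frac{11 \left|{\omega}\right|}{3}}}{644204}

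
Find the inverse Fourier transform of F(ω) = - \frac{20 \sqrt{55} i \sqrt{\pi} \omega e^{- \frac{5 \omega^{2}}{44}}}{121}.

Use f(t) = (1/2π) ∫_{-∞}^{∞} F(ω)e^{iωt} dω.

f(t) = 8 t e^{- \frac{11 t^{2}}{5}}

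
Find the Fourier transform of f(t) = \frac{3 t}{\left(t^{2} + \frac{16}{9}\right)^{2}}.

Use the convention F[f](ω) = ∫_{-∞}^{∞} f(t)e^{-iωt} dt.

F(ω) = - \frac{9 i \pi \omega e^{- \frac{4 \left|{\omega}\right|}{3}}}{8}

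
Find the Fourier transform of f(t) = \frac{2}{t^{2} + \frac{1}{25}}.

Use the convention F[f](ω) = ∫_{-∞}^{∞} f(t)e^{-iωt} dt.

F(ω) = 10 \pi e^{- \frac{\left|{\omega}\right|}{5}}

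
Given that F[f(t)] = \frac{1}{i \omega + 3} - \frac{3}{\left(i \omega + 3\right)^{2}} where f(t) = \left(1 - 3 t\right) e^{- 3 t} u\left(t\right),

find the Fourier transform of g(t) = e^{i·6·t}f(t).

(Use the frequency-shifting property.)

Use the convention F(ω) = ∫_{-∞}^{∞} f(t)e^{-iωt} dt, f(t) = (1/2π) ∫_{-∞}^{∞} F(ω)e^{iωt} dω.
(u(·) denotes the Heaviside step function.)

F[g](ω) = \frac{i \left(6 - \omega\right)}{\omega^{2} - 6 \omega \left(2 + i\right) + 27 + 36 i}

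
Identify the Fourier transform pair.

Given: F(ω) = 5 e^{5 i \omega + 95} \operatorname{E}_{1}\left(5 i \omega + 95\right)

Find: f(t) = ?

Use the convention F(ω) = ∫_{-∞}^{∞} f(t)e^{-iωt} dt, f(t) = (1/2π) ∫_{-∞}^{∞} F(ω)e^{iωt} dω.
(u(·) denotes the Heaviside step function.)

f(t) = \frac{5 e^{- 19 t} u\left(t\right)}{t + 5}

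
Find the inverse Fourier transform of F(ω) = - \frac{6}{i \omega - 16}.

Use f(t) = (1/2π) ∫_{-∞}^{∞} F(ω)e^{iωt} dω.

f(t) = 6 e^{16 t} u\left(- t\right)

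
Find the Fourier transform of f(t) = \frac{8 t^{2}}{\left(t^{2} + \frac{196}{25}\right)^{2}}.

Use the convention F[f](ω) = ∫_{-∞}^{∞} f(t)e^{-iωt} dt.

F(ω) = \frac{2 \pi \left(5 - 14 \left|{\omega}\right|\right) e^{- \frac{14 \left|{\omega}\right|}{5}}}{7}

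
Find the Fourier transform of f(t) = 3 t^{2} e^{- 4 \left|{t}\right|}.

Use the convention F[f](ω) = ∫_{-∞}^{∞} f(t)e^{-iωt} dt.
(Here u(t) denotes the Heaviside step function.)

F(ω) = \frac{48 \left(16 - 3 \omega^{2}\right)}{\left(\omega^{2} + 16\right)^{3}}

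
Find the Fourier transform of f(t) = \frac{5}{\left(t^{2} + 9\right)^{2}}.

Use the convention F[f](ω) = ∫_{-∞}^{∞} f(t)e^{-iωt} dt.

F(ω) = \frac{5 \pi \left(3 \left|{\omega}\right| + 1\right) e^{- 3 \left|{\omega}\right|}}{54}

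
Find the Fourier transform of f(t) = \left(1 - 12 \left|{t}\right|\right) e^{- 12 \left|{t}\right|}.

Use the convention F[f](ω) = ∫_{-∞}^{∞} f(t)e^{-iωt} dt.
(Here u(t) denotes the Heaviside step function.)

F(ω) = \frac{48 \omega^{2}}{\left(\omega^{2} + 144\right)^{2}}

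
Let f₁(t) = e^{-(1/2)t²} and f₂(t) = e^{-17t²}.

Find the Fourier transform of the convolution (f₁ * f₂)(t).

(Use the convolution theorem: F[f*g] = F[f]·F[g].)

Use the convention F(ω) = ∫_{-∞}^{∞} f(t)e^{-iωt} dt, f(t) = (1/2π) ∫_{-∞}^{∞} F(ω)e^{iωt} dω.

F[f₁*f₂](ω) = \frac{\sqrt{34} \pi e^{- \frac{35 \omega^{2}}{68}}}{17}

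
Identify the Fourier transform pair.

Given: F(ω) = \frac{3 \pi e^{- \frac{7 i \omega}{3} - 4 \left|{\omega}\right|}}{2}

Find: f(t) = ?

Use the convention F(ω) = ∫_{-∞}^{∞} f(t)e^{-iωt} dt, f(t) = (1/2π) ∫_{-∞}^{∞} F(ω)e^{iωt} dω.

f(t) = \frac{6}{\left(t - \frac{7}{3}\right)^{2} + 16}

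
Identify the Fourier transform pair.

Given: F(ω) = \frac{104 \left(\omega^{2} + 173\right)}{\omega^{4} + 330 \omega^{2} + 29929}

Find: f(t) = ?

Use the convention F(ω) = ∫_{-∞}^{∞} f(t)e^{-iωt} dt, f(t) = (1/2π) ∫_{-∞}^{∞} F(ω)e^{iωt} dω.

f(t) = 4 e^{- 13 \left|{t}\right|} \cos{\left(2 \left|{t}\right| \right)}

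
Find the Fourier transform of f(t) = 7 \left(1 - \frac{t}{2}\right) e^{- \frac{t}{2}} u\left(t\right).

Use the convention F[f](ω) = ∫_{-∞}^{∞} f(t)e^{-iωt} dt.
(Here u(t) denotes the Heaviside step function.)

F(ω) = \frac{28 i \omega}{- 4 \omega^{2} + 4 i \omega + 1}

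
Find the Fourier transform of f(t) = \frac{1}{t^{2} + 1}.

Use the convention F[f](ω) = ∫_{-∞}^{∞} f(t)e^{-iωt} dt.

F(ω) = \pi e^{- \left|{\omega}\right|}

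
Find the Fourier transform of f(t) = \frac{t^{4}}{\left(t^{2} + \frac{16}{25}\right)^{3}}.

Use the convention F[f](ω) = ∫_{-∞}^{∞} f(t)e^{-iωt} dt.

F(ω) = \frac{\pi \left(16 \omega^{2} - 100 \left|{\omega}\right| + 75\right) e^{- \frac{4 \left|{\omega}\right|}{5}}}{160}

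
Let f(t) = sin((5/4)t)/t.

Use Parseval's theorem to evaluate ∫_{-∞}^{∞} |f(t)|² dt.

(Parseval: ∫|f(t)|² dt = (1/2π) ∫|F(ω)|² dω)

∫|f(t)|² dt = \frac{5 \pi}{4}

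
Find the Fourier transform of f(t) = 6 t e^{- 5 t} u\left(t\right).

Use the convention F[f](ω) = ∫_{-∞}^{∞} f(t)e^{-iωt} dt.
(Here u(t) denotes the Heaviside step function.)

F(ω) = \frac{6}{\left(i \omega + 5\right)^{2}}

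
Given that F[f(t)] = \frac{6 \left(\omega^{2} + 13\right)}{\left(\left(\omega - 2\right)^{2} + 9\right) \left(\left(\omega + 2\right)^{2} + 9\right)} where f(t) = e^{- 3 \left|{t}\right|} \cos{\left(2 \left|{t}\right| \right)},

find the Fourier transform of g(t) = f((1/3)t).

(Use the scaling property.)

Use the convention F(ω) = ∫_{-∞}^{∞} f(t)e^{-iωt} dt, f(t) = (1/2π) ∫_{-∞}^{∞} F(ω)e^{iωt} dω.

F[g](ω) = \frac{18 \left(9 \omega^{2} + 13\right)}{81 \omega^{4} + 90 \omega^{2} + 169}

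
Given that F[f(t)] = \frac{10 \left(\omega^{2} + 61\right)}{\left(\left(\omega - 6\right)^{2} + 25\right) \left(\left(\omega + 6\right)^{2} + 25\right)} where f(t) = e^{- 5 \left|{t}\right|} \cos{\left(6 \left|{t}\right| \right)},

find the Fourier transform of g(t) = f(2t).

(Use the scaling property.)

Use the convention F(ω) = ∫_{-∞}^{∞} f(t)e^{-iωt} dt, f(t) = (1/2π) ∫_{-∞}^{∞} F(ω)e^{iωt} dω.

F[g](ω) = \frac{20 \left(\omega^{2} + 244\right)}{\omega^{4} - 88 \omega^{2} + 59536}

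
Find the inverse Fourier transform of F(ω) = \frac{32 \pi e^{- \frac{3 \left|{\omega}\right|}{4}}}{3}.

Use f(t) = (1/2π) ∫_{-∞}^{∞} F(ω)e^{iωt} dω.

f(t) = \frac{8}{t^{2} + \frac{9}{16}}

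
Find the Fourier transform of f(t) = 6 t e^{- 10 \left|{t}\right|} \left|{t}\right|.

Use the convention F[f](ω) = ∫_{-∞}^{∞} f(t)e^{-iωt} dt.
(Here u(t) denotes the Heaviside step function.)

F(ω) = \frac{24 i \omega \left(\omega^{2} - 300\right)}{\left(\omega^{2} + 100\right)^{3}}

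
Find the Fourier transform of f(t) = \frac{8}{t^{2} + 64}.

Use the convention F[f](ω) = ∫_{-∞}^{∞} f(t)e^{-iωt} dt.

F(ω) = \pi e^{- 8 \left|{\omega}\right|}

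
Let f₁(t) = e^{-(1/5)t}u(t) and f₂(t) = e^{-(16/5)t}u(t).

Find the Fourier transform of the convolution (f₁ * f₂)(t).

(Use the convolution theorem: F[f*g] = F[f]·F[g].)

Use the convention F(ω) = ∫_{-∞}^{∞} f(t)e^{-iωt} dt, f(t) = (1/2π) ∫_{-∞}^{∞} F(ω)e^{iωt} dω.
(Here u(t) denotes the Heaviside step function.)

F[f₁*f₂](ω) = \frac{25}{- 25 \omega^{2} + 85 i \omega + 16}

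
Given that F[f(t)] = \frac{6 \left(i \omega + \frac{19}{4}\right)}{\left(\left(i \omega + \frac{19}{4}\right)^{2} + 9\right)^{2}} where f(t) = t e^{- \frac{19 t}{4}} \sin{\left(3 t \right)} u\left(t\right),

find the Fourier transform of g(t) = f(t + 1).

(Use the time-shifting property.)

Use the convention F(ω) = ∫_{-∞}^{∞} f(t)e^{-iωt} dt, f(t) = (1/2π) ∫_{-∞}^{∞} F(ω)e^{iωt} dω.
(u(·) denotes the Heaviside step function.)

F[g](ω) = \frac{\left(1536 i \omega + 7296\right) e^{i \omega}}{\left(\left(4 i \omega + 19\right)^{2} + 144\right)^{2}}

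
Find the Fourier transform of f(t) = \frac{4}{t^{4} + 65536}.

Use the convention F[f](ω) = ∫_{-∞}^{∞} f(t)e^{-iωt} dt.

F(ω) = \frac{\pi e^{- 8 \sqrt{2} \left|{\omega}\right|} \sin{\left(8 \sqrt{2} \left|{\omega}\right| + \frac{\pi}{4} \right)}}{1024}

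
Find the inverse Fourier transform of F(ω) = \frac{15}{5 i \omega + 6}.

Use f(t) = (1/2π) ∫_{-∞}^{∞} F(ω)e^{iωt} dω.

f(t) = 3 e^{- \frac{6 t}{5}} u\left(t\right)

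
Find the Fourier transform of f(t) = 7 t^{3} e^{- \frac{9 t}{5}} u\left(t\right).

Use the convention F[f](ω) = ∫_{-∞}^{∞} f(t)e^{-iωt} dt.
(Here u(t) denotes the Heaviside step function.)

F(ω) = \frac{26250}{\left(5 i \omega + 9\right)^{4}}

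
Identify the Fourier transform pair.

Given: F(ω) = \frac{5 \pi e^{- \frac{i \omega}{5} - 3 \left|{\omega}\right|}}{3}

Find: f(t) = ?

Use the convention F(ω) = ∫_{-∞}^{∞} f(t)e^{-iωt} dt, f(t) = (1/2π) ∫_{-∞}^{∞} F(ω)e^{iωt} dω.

f(t) = \frac{5}{\left(t - \frac{1}{5}\right)^{2} + 9}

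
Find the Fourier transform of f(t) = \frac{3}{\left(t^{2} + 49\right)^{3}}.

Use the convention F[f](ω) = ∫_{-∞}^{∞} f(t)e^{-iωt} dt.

F(ω) = \frac{3 \pi \left(49 \omega^{2} + 21 \left|{\omega}\right| + 3\right) e^{- 7 \left|{\omega}\right|}}{134456}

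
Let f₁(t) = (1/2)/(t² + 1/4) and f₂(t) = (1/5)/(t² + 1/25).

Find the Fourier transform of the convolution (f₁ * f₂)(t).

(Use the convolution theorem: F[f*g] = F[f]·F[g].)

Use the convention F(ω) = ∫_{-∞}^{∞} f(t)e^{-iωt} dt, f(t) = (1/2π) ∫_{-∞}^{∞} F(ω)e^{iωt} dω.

F[f₁*f₂](ω) = \pi^{2} e^{- \frac{7 \left|{\omega}\right|}{10}}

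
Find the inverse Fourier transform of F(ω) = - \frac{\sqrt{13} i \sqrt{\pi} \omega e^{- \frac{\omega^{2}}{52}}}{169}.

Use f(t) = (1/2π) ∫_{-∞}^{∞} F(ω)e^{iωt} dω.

f(t) = 2 t e^{- 13 t^{2}}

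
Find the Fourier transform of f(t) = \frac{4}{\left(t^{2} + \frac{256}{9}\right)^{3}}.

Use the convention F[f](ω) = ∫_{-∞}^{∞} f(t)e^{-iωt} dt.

F(ω) = \frac{27 \pi \left(256 \omega^{2} + 144 \left|{\omega}\right| + 27\right) e^{- \frac{16 \left|{\omega}\right|}{3}}}{2097152}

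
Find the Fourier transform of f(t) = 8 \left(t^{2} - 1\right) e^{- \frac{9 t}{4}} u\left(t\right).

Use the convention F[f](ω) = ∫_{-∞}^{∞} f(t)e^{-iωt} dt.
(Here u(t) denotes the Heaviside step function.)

F(ω) = \frac{32 \left(128 i \omega - \left(4 i \omega + 9\right)^{3} + 288\right)}{\left(4 i \omega + 9\right)^{4}}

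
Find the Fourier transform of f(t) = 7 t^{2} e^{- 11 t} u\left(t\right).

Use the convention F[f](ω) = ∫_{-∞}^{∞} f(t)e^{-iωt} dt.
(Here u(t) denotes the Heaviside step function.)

F(ω) = \frac{14}{\left(i \omega + 11\right)^{3}}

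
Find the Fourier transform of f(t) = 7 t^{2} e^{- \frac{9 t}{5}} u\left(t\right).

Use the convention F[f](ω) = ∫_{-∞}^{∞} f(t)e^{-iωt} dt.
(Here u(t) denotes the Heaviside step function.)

F(ω) = \frac{1750}{\left(5 i \omega + 9\right)^{3}}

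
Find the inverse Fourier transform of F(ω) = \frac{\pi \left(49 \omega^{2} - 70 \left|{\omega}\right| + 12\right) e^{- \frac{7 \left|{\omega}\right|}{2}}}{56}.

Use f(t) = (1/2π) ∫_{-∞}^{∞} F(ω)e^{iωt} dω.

f(t) = \frac{2 t^{4}}{\left(t^{2} + \frac{49}{4}\right)^{3}}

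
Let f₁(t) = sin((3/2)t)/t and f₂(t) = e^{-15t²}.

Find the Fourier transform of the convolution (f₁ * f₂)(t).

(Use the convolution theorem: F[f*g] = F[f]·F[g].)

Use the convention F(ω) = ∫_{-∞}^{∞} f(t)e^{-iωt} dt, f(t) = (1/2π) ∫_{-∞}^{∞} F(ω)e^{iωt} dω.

F[f₁*f₂](ω) = \begin{cases} \frac{\sqrt{15} \pi^{\frac{3}{2}} e^{- \frac{\omega^{2}}{60}}}{15} & \text{for}\: \omega > - \frac{3}{2} \wedge \omega < \frac{3}{2} \\0 & \text{otherwise} \end{cases}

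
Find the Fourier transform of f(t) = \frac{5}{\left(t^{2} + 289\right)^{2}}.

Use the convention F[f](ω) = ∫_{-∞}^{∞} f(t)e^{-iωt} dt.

F(ω) = \frac{5 \pi \left(17 \left|{\omega}\right| + 1\right) e^{- 17 \left|{\omega}\right|}}{9826}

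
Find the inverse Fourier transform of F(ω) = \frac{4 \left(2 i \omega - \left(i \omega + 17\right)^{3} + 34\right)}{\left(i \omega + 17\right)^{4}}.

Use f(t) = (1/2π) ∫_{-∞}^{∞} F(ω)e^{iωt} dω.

f(t) = 4 \left(t^{2} - 1\right) e^{- 17 t} u\left(t\right)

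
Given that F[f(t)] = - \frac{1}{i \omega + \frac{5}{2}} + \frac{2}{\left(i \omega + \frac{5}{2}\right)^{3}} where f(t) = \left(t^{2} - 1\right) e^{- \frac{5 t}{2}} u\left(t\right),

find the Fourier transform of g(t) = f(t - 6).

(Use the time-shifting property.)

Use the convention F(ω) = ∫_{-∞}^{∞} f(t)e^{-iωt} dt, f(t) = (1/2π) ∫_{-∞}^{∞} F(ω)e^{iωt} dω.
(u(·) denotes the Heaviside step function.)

F[g](ω) = \frac{2 \left(16 i \omega - \left(2 i \omega + 5\right)^{3} + 40\right) e^{- 6 i \omega}}{\left(2 i \omega + 5\right)^{4}}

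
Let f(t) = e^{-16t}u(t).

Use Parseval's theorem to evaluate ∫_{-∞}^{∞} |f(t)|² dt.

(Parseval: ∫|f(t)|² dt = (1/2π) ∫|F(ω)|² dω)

∫|f(t)|² dt = \frac{1}{32}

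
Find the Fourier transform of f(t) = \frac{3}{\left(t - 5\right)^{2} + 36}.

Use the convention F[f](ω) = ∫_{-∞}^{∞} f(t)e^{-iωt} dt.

F(ω) = \frac{\pi e^{- 5 i \omega - 6 \left|{\omega}\right|}}{2}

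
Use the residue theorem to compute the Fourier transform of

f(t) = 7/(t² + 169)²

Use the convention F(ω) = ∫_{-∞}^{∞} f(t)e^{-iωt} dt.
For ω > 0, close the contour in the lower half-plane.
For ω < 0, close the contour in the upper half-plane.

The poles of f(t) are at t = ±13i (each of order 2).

Let g(z) = f(z)e^{-iωz}; for large |z| the factor e^{-iωz} decays in the lower half-plane when ω > 0 and in the upper half-plane when ω < 0.

Case ω > 0 (lower half-plane, clockwise contour ⇒ F(ω) = -2πi·ΣRes):
  Res_{z = - 13 i} g(z) = \frac{7 i \left(13 \omega + 1\right) e^{- 13 \omega}}{8788} (pole of order 2)
  F(ω) = -2πi·ΣRes = \frac{7 \pi \left(13 \omega + 1\right) e^{- 13 \omega}}{4394}

Case ω < 0 (upper half-plane, counterclockwise contour ⇒ F(ω) = +2πi·ΣRes):
  Res_{z = 13 i} g(z) = \frac{7 i \left(13 \omega - 1\right) e^{13 \omega}}{8788} (pole of order 2)
  F(ω) = 2πi·ΣRes = \frac{7 \pi \left(1 - 13 \omega\right) e^{13 \omega}}{4394}

Both cases combine into a single formula in |ω|:

F(ω) = \frac{7 \pi \left(13 \left|{\omega}\right| + 1\right) e^{- 13 \left|{\omega}\right|}}{4394}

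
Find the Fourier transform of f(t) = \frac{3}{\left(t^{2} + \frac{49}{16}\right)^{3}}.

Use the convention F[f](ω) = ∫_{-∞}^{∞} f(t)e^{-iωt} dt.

F(ω) = \frac{24 \pi \left(49 \omega^{2} + 84 \left|{\omega}\right| + 48\right) e^{- \frac{7 \left|{\omega}\right|}{4}}}{16807}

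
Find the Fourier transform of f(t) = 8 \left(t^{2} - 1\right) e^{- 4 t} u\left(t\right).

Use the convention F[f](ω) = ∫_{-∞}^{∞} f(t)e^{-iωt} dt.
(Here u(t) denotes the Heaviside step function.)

F(ω) = \frac{8 \left(2 i \omega - \left(i \omega + 4\right)^{3} + 8\right)}{\left(i \omega + 4\right)^{4}}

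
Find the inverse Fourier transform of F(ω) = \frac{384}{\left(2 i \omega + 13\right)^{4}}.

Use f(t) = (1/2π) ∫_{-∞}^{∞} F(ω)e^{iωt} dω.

f(t) = 4 t^{3} e^{- \frac{13 t}{2}} u\left(t\right)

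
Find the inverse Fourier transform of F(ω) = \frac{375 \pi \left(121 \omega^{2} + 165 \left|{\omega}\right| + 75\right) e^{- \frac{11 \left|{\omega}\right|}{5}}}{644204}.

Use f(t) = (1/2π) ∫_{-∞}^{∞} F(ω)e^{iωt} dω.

f(t) = \frac{6}{\left(t^{2} + \frac{121}{25}\right)^{3}}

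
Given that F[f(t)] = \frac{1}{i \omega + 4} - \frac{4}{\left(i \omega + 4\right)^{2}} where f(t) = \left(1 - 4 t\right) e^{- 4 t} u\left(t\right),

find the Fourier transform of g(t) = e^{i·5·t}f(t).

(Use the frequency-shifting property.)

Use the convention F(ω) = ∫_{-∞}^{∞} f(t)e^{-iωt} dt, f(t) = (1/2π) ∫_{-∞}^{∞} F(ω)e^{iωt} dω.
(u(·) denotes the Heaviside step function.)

F[g](ω) = \frac{i \left(5 - \omega\right)}{\omega^{2} - 2 \omega \left(5 + 4 i\right) + 9 + 40 i}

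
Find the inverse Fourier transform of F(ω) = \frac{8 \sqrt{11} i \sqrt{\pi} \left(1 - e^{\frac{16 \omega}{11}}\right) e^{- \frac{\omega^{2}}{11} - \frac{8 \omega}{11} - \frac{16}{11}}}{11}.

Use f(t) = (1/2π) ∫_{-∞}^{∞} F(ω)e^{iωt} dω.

f(t) = 8 e^{- \frac{11 t^{2}}{4}} \sin{\left(4 t \right)}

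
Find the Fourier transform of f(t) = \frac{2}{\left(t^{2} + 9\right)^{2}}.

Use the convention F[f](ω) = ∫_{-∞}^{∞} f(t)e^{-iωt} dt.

F(ω) = \frac{\pi \left(3 \left|{\omega}\right| + 1\right) e^{- 3 \left|{\omega}\right|}}{27}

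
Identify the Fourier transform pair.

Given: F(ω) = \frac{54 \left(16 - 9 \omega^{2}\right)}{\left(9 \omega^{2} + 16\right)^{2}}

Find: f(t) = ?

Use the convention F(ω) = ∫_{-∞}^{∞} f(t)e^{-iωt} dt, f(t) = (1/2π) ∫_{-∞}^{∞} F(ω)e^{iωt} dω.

f(t) = 3 e^{- \frac{4 \left|{t}\right|}{3}} \left|{t}\right|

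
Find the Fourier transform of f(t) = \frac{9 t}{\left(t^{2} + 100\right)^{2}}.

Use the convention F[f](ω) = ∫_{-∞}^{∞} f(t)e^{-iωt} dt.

F(ω) = - \frac{9 i \pi \omega e^{- 10 \left|{\omega}\right|}}{20}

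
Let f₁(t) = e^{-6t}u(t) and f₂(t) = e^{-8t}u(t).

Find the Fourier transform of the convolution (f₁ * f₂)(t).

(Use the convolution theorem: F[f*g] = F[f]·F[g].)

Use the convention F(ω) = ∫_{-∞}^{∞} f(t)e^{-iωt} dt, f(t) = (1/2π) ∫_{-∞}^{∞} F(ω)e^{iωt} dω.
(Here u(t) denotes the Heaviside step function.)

F[f₁*f₂](ω) = \frac{1}{\left(i \omega + 6\right) \left(i \omega + 8\right)}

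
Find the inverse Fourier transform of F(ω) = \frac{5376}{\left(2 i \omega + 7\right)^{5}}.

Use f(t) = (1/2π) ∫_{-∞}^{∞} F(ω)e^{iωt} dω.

f(t) = 7 t^{4} e^{- \frac{7 t}{2}} u\left(t\right)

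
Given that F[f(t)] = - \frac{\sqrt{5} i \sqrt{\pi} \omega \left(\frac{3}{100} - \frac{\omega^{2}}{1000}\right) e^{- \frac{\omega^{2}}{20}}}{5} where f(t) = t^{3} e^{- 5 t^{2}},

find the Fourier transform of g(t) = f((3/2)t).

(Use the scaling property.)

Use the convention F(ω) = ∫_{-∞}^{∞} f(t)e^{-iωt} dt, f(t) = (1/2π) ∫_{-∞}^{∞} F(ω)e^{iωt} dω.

F[g](ω) = \frac{\sqrt{5} i \sqrt{\pi} \omega \left(2 \omega^{2} - 135\right) e^{- \frac{\omega^{2}}{45}}}{50625}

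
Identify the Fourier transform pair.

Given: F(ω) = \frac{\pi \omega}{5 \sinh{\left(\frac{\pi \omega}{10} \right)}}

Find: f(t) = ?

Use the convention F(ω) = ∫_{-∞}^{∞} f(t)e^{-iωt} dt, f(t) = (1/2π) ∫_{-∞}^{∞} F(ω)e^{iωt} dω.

f(t) = \frac{5}{\cosh^{2}{\left(5 t \right)}}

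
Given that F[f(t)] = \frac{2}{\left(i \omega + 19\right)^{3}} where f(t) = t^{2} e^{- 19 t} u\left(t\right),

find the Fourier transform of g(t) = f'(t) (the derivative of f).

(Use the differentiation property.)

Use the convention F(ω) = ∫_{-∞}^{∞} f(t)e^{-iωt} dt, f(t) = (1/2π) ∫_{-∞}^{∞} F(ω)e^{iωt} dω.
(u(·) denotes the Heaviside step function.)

F[g](ω) = \frac{2 i \omega}{\left(i \omega + 19\right)^{3}}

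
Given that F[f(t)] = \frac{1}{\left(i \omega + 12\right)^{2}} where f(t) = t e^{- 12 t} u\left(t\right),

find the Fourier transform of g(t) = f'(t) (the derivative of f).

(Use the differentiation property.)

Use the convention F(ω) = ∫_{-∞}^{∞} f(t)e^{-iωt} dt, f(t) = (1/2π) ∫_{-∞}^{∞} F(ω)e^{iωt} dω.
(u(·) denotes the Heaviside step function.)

F[g](ω) = \frac{i \omega}{\left(i \omega + 12\right)^{2}}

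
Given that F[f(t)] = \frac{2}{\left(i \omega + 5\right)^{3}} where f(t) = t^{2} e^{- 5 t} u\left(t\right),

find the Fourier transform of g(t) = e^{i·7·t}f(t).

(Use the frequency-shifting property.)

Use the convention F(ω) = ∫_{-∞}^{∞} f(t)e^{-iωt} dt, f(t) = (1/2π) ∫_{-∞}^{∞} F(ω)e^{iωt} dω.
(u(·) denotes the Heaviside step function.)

F[g](ω) = \frac{2}{\left(i \left(\omega - 7\right) + 5\right)^{3}}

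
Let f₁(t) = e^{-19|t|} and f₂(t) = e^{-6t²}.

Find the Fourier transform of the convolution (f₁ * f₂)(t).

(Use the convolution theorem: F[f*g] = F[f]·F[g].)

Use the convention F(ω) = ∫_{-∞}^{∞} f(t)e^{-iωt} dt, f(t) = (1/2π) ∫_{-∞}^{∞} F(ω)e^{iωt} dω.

F[f₁*f₂](ω) = \frac{19 \sqrt{6} \sqrt{\pi} e^{- \frac{\omega^{2}}{24}}}{3 \left(\omega^{2} + 361\right)}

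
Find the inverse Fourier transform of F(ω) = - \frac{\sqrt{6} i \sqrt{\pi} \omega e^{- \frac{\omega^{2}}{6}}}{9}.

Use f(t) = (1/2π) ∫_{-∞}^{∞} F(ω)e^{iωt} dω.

f(t) = t e^{- \frac{3 t^{2}}{2}}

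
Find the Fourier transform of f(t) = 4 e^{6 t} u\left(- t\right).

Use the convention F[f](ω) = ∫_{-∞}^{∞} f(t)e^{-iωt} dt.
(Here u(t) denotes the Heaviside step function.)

F(ω) = - \frac{4}{i \omega - 6}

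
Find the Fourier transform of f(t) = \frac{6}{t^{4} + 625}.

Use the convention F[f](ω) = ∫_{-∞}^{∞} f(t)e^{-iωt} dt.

F(ω) = \frac{6 \pi e^{- \frac{5 \sqrt{2} \left|{\omega}\right|}{2}} \sin{\left(\frac{5 \sqrt{2} \left|{\omega}\right|}{2} + \frac{\pi}{4} \right)}}{125}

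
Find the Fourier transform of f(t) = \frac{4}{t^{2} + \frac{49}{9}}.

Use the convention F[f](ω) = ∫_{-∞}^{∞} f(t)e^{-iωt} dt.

F(ω) = \frac{12 \pi e^{- \frac{7 \left|{\omega}\right|}{3}}}{7}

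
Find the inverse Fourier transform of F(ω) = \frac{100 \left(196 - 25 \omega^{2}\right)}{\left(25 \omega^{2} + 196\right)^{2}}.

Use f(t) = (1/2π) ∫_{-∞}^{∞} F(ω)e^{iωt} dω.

f(t) = 2 e^{- \frac{14 \left|{t}\right|}{5}} \left|{t}\right|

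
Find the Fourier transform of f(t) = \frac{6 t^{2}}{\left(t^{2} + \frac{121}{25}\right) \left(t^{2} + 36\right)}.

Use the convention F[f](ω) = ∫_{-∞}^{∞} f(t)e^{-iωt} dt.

F(ω) = \frac{900 \pi e^{- 6 \left|{\omega}\right|}}{779} - \frac{330 \pi e^{- \frac{11 \left|{\omega}\right|}{5}}}{779}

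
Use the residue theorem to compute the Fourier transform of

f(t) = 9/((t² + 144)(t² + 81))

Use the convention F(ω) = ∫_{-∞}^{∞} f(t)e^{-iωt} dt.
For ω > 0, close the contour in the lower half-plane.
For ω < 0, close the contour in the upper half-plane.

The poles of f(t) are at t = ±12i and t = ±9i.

Let g(z) = f(z)e^{-iωz}; for large |z| the factor e^{-iωz} decays in the lower half-plane when ω > 0 and in the upper half-plane when ω < 0.

Case ω > 0 (lower half-plane, clockwise contour ⇒ F(ω) = -2πi·ΣRes):
  Res_{z = - 12 i} g(z) = - \frac{i e^{- 12 \omega}}{168}
  Res_{z = - 9 i} g(z) = \frac{i e^{- 9 \omega}}{126}
  F(ω) = -2πi·ΣRes = \frac{\pi \left(4 e^{3 \omega} - 3\right) e^{- 12 \omega}}{252}

Case ω < 0 (upper half-plane, counterclockwise contour ⇒ F(ω) = +2πi·ΣRes):
  Res_{z = 12 i} g(z) = \frac{i e^{12 \omega}}{168}
  Res_{z = 9 i} g(z) = - \frac{i e^{9 \omega}}{126}
  F(ω) = 2πi·ΣRes = \frac{\pi \left(4 - 3 e^{3 \omega}\right) e^{9 \omega}}{252}

Both cases combine into a single formula in |ω|:

F(ω) = \frac{\pi \left(4 e^{3 \left|{\omega}\right|} - 3\right) e^{- 12 \left|{\omega}\right|}}{252}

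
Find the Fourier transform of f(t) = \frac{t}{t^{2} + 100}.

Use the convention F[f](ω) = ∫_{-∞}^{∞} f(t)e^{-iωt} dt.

F(ω) = - i \pi e^{- 10 \left|{\omega}\right|} \operatorname{sign}{\left(\omega \right)}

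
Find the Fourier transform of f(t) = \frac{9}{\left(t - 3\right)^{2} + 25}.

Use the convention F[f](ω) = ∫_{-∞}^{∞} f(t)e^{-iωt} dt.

F(ω) = \frac{9 \pi e^{- 3 i \omega - 5 \left|{\omega}\right|}}{5}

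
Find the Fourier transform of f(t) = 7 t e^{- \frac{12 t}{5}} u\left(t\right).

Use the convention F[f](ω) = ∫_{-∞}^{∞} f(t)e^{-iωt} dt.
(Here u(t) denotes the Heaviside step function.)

F(ω) = \frac{175}{\left(5 i \omega + 12\right)^{2}}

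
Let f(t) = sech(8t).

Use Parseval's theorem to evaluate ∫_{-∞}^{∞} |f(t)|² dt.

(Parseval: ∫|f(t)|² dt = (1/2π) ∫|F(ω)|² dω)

∫|f(t)|² dt = \frac{1}{4}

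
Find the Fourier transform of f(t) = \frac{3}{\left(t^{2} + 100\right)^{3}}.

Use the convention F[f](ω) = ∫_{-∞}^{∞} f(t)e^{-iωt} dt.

F(ω) = \frac{3 \pi \left(100 \omega^{2} + 30 \left|{\omega}\right| + 3\right) e^{- 10 \left|{\omega}\right|}}{800000}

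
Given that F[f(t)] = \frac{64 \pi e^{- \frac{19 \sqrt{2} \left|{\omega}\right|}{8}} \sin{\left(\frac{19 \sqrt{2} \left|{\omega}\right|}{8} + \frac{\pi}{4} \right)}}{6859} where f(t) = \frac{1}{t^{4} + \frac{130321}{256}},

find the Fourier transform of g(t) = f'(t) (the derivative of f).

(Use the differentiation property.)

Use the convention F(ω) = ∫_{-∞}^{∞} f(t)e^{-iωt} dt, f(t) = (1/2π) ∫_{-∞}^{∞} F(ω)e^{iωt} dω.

F[g](ω) = \frac{64 i \pi \omega e^{- \frac{19 \sqrt{2} \left|{\omega}\right|}{8}} \sin{\left(\frac{19 \sqrt{2} \left|{\omega}\right|}{8} + \frac{\pi}{4} \right)}}{6859}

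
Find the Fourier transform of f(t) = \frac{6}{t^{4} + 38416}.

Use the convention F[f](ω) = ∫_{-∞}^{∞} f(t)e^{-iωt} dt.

F(ω) = \frac{3 \pi e^{- 7 \sqrt{2} \left|{\omega}\right|} \sin{\left(7 \sqrt{2} \left|{\omega}\right| + \frac{\pi}{4} \right)}}{1372}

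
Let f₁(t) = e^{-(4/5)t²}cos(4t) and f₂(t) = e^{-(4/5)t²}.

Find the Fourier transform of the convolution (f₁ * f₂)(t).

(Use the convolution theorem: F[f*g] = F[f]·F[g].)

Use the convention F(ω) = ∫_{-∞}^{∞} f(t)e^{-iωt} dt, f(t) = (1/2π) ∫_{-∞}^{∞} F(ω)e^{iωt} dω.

F[f₁*f₂](ω) = \frac{5 \pi \left(e^{5 \omega} + 1\right) e^{- \frac{5 \omega^{2}}{8} - \frac{5 \omega}{2} - 5}}{8}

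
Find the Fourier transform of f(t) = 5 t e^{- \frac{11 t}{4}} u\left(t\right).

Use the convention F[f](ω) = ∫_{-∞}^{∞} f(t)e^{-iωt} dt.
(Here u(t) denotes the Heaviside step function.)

F(ω) = \frac{80}{\left(4 i \omega + 11\right)^{2}}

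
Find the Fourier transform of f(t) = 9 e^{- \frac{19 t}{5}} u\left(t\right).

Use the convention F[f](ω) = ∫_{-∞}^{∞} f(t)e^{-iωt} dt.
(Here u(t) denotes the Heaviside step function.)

F(ω) = \frac{45}{5 i \omega + 19}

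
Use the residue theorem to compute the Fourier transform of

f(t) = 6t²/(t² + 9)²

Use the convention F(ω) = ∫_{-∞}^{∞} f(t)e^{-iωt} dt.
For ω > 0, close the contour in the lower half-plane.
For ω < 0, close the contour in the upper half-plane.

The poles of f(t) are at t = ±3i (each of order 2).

Let g(z) = f(z)e^{-iωz}; for large |z| the factor e^{-iωz} decays in the lower half-plane when ω > 0 and in the upper half-plane when ω < 0.

Case ω > 0 (lower half-plane, clockwise contour ⇒ F(ω) = -2πi·ΣRes):
  Res_{z = - 3 i} g(z) = \frac{i \left(1 - 3 \omega\right) e^{- 3 \omega}}{2} (pole of order 2)
  F(ω) = -2πi·ΣRes = \pi \left(1 - 3 \omega\right) e^{- 3 \omega}

Case ω < 0 (upper half-plane, counterclockwise contour ⇒ F(ω) = +2πi·ΣRes):
  Res_{z = 3 i} g(z) = \frac{i \left(- 3 \omega - 1\right) e^{3 \omega}}{2} (pole of order 2)
  F(ω) = 2πi·ΣRes = \pi \left(3 \omega + 1\right) e^{3 \omega}

Both cases combine into a single formula in |ω|:

F(ω) = \pi \left(1 - 3 \left|{\omega}\right|\right) e^{- 3 \left|{\omega}\right|}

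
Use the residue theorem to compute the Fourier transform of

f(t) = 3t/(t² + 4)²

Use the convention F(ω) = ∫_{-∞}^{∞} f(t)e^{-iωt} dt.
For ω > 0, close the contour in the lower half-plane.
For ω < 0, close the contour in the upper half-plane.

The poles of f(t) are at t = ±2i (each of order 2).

Let g(z) = f(z)e^{-iωz}; for large |z| the factor e^{-iωz} decays in the lower half-plane when ω > 0 and in the upper half-plane when ω < 0.

Case ω > 0 (lower half-plane, clockwise contour ⇒ F(ω) = -2πi·ΣRes):
  Res_{z = - 2 i} g(z) = \frac{3 \omega e^{- 2 \omega}}{8} (pole of order 2)
  F(ω) = -2πi·ΣRes = - \frac{3 i \pi \omega e^{- 2 \omega}}{4}

Case ω < 0 (upper half-plane, counterclockwise contour ⇒ F(ω) = +2πi·ΣRes):
  Res_{z = 2 i} g(z) = - \frac{3 \omega e^{2 \omega}}{8} (pole of order 2)
  F(ω) = 2πi·ΣRes = - \frac{3 i \pi \omega e^{2 \omega}}{4}

Both cases combine into a single formula in |ω|:

F(ω) = - \frac{3 i \pi \omega e^{- 2 \left|{\omega}\right|}}{4}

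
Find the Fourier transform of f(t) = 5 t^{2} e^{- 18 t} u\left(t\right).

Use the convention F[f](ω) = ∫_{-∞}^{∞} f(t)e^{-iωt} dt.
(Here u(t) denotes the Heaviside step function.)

F(ω) = \frac{10}{\left(i \omega + 18\right)^{3}}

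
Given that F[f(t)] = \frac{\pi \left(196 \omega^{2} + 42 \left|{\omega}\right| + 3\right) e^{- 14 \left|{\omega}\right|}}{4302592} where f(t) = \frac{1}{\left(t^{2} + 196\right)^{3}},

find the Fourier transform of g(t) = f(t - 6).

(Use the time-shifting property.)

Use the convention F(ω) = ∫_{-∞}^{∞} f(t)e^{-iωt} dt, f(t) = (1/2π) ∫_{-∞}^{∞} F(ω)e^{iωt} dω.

F[g](ω) = \frac{\pi \left(196 \omega^{2} + 42 \left|{\omega}\right| + 3\right) e^{- 6 i \omega - 14 \left|{\omega}\right|}}{4302592}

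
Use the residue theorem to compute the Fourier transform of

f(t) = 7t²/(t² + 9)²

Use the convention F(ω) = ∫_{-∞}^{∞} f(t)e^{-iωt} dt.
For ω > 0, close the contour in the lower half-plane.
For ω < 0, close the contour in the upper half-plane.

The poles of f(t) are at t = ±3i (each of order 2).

Let g(z) = f(z)e^{-iωz}; for large |z| the factor e^{-iωz} decays in the lower half-plane when ω > 0 and in the upper half-plane when ω < 0.

Case ω > 0 (lower half-plane, clockwise contour ⇒ F(ω) = -2πi·ΣRes):
  Res_{z = - 3 i} g(z) = \frac{7 i \left(1 - 3 \omega\right) e^{- 3 \omega}}{12} (pole of order 2)
  F(ω) = -2πi·ΣRes = \frac{7 \pi \left(1 - 3 \omega\right) e^{- 3 \omega}}{6}

Case ω < 0 (upper half-plane, counterclockwise contour ⇒ F(ω) = +2πi·ΣRes):
  Res_{z = 3 i} g(z) = \frac{7 i \left(- 3 \omega - 1\right) e^{3 \omega}}{12} (pole of order 2)
  F(ω) = 2πi·ΣRes = \frac{7 \pi \left(3 \omega + 1\right) e^{3 \omega}}{6}

Both cases combine into a single formula in |ω|:

F(ω) = \frac{7 \pi \left(1 - 3 \left|{\omega}\right|\right) e^{- 3 \left|{\omega}\right|}}{6}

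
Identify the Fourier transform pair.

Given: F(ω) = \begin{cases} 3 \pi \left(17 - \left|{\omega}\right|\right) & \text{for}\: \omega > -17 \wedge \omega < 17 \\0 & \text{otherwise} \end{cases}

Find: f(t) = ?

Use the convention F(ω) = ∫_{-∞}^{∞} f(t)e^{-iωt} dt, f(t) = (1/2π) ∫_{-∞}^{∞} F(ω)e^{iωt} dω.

f(t) = \frac{6 \sin^{2}{\left(\frac{17 t}{2} \right)}}{t^{2}}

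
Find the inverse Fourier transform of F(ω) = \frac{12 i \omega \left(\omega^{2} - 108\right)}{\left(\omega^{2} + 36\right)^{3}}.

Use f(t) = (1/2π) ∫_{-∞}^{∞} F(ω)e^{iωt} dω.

f(t) = 3 t e^{- 6 \left|{t}\right|} \left|{t}\right|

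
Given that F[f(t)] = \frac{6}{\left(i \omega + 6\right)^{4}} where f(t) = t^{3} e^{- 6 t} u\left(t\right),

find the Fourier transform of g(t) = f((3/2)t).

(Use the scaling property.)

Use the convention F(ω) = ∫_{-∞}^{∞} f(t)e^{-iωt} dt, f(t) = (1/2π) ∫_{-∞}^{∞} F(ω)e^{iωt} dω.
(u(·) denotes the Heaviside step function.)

F[g](ω) = \frac{81}{4 \left(i \omega + 9\right)^{4}}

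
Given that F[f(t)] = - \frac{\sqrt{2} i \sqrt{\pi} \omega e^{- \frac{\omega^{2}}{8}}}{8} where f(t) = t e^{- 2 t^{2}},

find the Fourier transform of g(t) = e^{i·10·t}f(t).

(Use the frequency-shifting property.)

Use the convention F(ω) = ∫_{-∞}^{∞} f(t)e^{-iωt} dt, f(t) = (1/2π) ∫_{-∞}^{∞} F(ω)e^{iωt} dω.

F[g](ω) = \frac{\sqrt{2} i \sqrt{\pi} \left(10 - \omega\right) e^{- \frac{\left(\omega - 10\right)^{2}}{8}}}{8}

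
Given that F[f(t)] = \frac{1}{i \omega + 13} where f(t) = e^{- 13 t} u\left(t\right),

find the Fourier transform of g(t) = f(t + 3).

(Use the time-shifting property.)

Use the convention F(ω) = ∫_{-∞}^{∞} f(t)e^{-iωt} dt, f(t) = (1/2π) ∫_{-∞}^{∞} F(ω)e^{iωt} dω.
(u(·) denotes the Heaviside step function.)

F[g](ω) = \frac{e^{3 i \omega}}{i \omega + 13}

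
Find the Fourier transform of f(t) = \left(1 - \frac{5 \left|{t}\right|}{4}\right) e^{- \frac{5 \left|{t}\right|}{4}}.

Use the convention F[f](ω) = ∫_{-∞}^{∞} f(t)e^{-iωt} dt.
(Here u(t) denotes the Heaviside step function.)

F(ω) = \frac{1280 \omega^{2}}{\left(16 \omega^{2} + 25\right)^{2}}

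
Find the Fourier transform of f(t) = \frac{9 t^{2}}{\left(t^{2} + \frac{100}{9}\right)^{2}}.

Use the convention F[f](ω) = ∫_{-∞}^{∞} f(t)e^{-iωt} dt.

F(ω) = \frac{9 \pi \left(3 - 10 \left|{\omega}\right|\right) e^{- \frac{10 \left|{\omega}\right|}{3}}}{20}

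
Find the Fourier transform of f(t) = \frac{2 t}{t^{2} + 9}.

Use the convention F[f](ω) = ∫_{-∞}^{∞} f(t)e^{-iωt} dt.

F(ω) = - 2 i \pi e^{- 3 \left|{\omega}\right|} \operatorname{sign}{\left(\omega \right)}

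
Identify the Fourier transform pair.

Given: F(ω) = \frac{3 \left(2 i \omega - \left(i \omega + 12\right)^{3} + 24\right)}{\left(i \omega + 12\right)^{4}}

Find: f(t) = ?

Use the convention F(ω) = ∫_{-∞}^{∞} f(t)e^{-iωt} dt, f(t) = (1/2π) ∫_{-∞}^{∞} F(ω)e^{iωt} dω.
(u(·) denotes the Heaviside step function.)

f(t) = 3 \left(t^{2} - 1\right) e^{- 12 t} u\left(t\right)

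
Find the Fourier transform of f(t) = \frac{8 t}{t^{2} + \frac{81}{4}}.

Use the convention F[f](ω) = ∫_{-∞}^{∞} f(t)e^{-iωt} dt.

F(ω) = - 8 i \pi e^{- \frac{9 \left|{\omega}\right|}{2}} \operatorname{sign}{\left(\omega \right)}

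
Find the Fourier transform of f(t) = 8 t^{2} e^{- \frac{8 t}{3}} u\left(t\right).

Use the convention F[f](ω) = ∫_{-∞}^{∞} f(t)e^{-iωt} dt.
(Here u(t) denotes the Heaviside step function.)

F(ω) = \frac{432}{\left(3 i \omega + 8\right)^{3}}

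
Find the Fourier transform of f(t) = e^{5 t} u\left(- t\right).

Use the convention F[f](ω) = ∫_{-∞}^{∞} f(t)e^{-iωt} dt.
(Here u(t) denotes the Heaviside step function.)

F(ω) = \frac{i}{\omega + 5 i}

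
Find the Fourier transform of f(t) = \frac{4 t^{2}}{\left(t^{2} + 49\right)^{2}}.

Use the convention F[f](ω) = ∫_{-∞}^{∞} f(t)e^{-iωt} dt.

F(ω) = \frac{2 \pi \left(1 - 7 \left|{\omega}\right|\right) e^{- 7 \left|{\omega}\right|}}{7}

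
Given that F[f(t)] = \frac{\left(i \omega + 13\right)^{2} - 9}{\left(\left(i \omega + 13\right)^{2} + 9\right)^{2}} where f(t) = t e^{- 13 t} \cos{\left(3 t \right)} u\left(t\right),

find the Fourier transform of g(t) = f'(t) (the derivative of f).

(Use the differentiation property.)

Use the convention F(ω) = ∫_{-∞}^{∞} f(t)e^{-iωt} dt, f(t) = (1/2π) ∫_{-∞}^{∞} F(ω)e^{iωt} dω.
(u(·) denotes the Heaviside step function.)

F[g](ω) = \frac{i \omega \left(\left(i \omega + 13\right)^{2} - 9\right)}{\left(\left(i \omega + 13\right)^{2} + 9\right)^{2}}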